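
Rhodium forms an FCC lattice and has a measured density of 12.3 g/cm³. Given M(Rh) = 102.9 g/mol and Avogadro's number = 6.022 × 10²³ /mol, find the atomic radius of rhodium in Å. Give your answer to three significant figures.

For an FCC cell (Z = 4), a³ = Z·M/(N_A·ρ) = 4 × 102.9 / (6.022 × 10²³ × 12.30) = 5.557 × 10^-23 cm³, so a = 3.816 × 10^-8 cm = 3.816 Å.
Atoms touch along the face diagonal, so √2·a = 4r, so r = 0.3536 × a = 1.35 Å.

1.35 Å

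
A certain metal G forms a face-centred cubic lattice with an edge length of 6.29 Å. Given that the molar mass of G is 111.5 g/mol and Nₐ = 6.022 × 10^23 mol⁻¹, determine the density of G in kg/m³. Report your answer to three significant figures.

An FCC unit cell contains Z = 4 atoms.
Cell volume: a³ = (6.29 Å)³ = (6.290 × 10^-8 cm)³ = 2.489 × 10^-22 cm³.
ρ = Z·M/(N_A·a³) = 4 × 111.5 / (6.022 × 10²³ × 2.489 × 10^-22) = 2.976 g/cm³ = 2980 kg/m³.

2980 kg/m³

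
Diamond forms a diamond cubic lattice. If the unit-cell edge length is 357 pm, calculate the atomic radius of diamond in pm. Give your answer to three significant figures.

In a diamond cubic lattice, nearest neighbors lie along the body diagonal with √3·a = 8r.
r = √3·a/8 = 1.7321 × 357 / 8 = 77.3 pm.

77.3 pm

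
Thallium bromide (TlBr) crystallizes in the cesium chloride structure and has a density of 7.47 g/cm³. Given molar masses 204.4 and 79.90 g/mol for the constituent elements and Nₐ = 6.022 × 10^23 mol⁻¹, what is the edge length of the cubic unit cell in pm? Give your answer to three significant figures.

M(TlBr) = 284.3 g/mol; Z = 1 formula unit per cell.
a³ = Z·M/(N_A·ρ) = 1 × 284.3 / (6.022 × 10²³ × 7.47) = 6.320 × 10^-23 cm³, so a = 3.983 × 10^-8 cm = 398 pm.

398 pm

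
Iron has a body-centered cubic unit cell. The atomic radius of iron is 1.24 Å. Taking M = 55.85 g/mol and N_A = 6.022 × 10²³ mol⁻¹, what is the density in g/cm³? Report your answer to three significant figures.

7.90 g/cm³

In a BCC lattice, atoms touch along the body diagonal, so √3·a = 4r, giving a = 2.864 Å = 2.864 × 10^-8 cm.
With Z = 2, ρ = Z·M/(N_A·a³) = 2 × 55.85 / (6.022 × 10²³ × 2.348 × 10^-23) = 7.899 g/cm³.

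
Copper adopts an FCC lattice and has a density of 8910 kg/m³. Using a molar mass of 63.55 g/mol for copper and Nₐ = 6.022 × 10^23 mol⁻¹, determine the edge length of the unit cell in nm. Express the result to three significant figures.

With Z = 4 atoms per FCC cell, a³ = Z·M/(N_A·ρ) = 4 × 63.55 / (6.022 × 10²³ × 8.910 g/cm³) = 4.738 × 10^-23 cm³.
a = (4.738 × 10^-23)^(1/3) = 3.618 × 10^-8 cm = 0.362 nm.

0.362 nm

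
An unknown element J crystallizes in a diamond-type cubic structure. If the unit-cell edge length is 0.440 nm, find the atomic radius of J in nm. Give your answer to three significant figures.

0.0953 nm

In a diamond cubic lattice, nearest neighbors lie along the body diagonal with √3·a = 8r.
r = √3·a/8 = 1.7321 × 0.440 / 8 = 0.0953 nm.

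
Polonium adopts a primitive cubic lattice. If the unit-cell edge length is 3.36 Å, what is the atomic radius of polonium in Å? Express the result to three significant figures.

In a simple cubic lattice, atoms touch along the cell edge, so a = 2r.
r = a/2 = 3.36/2 = 1.68 Å.

1.68 Å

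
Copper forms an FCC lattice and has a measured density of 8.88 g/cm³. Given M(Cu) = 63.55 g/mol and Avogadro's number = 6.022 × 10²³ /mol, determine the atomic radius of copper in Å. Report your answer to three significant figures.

For an FCC cell (Z = 4), a³ = Z·M/(N_A·ρ) = 4 × 63.55 / (6.022 × 10²³ × 8.880) = 4.754 × 10^-23 cm³, so a = 3.622 × 10^-8 cm = 3.622 Å.
Atoms touch along the face diagonal, so √2·a = 4r, so r = 0.3536 × a = 1.28 Å.

1.28 Å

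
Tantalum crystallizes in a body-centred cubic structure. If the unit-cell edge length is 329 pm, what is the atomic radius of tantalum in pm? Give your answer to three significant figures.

In a BCC lattice, atoms touch along the body diagonal, so √3·a = 4r.
r = √3·a/4 = 1.7321 × 329 / 4 = 142 pm.

142 pm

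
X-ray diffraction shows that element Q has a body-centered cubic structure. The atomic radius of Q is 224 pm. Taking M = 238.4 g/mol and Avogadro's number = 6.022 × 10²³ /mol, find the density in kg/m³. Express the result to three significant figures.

5720 kg/m³

In a BCC lattice, atoms touch along the body diagonal, so √3·a = 4r, giving a = 517.3 pm = 5.173 × 10^-8 cm.
With Z = 2, ρ = Z·M/(N_A·a³) = 2 × 238.4 / (6.022 × 10²³ × 1.384 × 10^-22) = 5.719 g/cm³ = 5720 kg/m³.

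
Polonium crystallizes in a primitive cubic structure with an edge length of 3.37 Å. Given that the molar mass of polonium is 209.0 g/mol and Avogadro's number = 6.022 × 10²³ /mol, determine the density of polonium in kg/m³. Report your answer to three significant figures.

9070 kg/m³

A simple cubic unit cell contains Z = 1 atom.
Cell volume: a³ = (3.37 Å)³ = (3.370 × 10^-8 cm)³ = 3.827 × 10^-23 cm³.
ρ = Z·M/(N_A·a³) = 1 × 209.0 / (6.022 × 10²³ × 3.827 × 10^-23) = 9.068 g/cm³ = 9070 kg/m³.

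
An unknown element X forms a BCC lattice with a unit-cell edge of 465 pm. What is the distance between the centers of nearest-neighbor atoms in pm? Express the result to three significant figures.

In a BCC structure, atoms touch along the body diagonal, so √3·a = 4r; the nearest-neighbor distance equals 2r = 0.8660·a.
d = 0.8660 × 465 = 403 pm.

403 pm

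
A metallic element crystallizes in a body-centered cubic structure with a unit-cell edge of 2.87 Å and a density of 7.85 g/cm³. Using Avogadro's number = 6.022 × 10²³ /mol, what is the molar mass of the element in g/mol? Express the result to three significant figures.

55.9 g/mol

A BCC cell has Z = 2 atoms; a = 2.870 × 10^-8 cm.
M = ρ·N_A·a³/Z = 7.85 × 6.022 × 10²³ × 2.364 × 10^-23 / 2 = 55.9 g/mol.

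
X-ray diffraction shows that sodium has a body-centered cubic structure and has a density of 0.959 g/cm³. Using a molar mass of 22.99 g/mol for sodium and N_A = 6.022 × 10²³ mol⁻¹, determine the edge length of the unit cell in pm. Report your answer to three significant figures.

430 pm

With Z = 2 atoms per BCC cell, a³ = Z·M/(N_A·ρ) = 2 × 22.99 / (6.022 × 10²³ × 0.9590 g/cm³) = 7.962 × 10^-23 cm³.
a = (7.962 × 10^-23)^(1/3) = 4.302 × 10^-8 cm = 430 pm.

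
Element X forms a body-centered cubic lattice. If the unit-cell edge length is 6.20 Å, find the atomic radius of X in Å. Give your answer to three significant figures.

In a BCC lattice, atoms touch along the body diagonal, so √3·a = 4r.
r = √3·a/4 = 1.7321 × 6.20 / 4 = 2.68 Å.

2.68 Å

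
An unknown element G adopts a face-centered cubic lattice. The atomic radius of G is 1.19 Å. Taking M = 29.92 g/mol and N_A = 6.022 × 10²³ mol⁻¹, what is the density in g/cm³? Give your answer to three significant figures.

In an FCC lattice, atoms touch along the face diagonal, so √2·a = 4r, giving a = 3.366 Å = 3.366 × 10^-8 cm.
With Z = 4, ρ = Z·M/(N_A·a³) = 4 × 29.92 / (6.022 × 10²³ × 3.813 × 10^-23) = 5.212 g/cm³.

5.21 g/cm³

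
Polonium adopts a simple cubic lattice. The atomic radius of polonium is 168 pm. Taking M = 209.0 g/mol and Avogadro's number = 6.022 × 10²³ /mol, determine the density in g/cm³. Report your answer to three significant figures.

In a simple cubic lattice, atoms touch along the cell edge, so a = 2r, giving a = 336.0 pm = 3.360 × 10^-8 cm.
With Z = 1, ρ = Z·M/(N_A·a³) = 1 × 209.0 / (6.022 × 10²³ × 3.793 × 10^-23) = 9.149 g/cm³.

9.15 g/cm³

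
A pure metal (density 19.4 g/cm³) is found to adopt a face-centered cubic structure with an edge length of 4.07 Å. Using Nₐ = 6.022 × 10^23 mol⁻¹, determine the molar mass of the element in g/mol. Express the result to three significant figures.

197 g/mol

An FCC cell has Z = 4 atoms; a = 4.070 × 10^-8 cm.
M = ρ·N_A·a³/Z = 19.4 × 6.022 × 10²³ × 6.742 × 10^-23 / 4 = 197 g/mol.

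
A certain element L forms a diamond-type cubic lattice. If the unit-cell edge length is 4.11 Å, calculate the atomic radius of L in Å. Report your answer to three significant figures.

In a diamond cubic lattice, nearest neighbors lie along the body diagonal with √3·a = 8r.
r = √3·a/8 = 1.7321 × 4.11 / 8 = 0.890 Å.

0.890 Å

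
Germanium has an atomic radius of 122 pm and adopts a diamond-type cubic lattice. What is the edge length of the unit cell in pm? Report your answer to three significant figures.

563 pm

In a diamond cubic lattice, nearest neighbors lie along the body diagonal with √3·a = 8r.
a = 8r/√3 = 8 × 122 / 1.7321 = 563 pm.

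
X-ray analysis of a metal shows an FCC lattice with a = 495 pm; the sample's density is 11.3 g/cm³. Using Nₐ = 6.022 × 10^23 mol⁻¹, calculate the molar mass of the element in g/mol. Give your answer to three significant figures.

206 g/mol

An FCC cell has Z = 4 atoms; a = 4.950 × 10^-8 cm.
M = ρ·N_A·a³/Z = 11.3 × 6.022 × 10²³ × 1.213 × 10^-22 / 4 = 206 g/mol.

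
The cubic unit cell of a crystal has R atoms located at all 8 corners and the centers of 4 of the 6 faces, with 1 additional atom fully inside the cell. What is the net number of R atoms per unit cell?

4

Corner atoms are shared by 8 cells (1/8 each), face atoms by 2 (1/2 each), interior atoms are unshared.
Net atoms = 8 × 1/8 + 4 × 1/2 + 1 = 1 + 2 + 1 = 4.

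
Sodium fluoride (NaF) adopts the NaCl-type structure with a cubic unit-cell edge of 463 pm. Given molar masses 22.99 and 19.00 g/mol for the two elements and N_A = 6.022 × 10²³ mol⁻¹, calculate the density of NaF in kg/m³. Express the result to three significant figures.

2810 kg/m³

The NaCl-type structure contains Z = 4 formula units per cell; M(NaF) = 22.99 + 19.00 = 41.99 g/mol.
a³ = (4.630 × 10^-8 cm)³ = 9.925 × 10^-23 cm³.
ρ = 4 × 41.99 / (6.022 × 10²³ × 9.925 × 10^-23) = 2.810 g/cm³ = 2810 kg/m³.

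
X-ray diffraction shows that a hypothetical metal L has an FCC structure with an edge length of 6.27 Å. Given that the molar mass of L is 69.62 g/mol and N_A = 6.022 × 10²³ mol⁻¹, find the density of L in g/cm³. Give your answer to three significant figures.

1.88 g/cm³

An FCC unit cell contains Z = 4 atoms.
Cell volume: a³ = (6.27 Å)³ = (6.270 × 10^-8 cm)³ = 2.465 × 10^-22 cm³.
ρ = Z·M/(N_A·a³) = 4 × 69.62 / (6.022 × 10²³ × 2.465 × 10^-22) = 1.876 g/cm³.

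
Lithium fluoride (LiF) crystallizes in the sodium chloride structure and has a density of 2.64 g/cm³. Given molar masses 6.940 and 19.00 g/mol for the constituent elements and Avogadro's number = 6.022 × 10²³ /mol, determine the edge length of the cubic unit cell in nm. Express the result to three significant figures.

0.403 nm

M(LiF) = 25.94 g/mol; Z = 4 formula units per cell.
a³ = Z·M/(N_A·ρ) = 4 × 25.94 / (6.022 × 10²³ × 2.64) = 6.527 × 10^-23 cm³, so a = 4.026 × 10^-8 cm = 0.403 nm.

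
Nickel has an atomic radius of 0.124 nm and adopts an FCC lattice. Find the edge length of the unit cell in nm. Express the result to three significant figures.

In an FCC lattice, atoms touch along the face diagonal, so √2·a = 4r.
a = 4r/√2 = 4 × 0.124 / 1.4142 = 0.351 nm.

0.351 nm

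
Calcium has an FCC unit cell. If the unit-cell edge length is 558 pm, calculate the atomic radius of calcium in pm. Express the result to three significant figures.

In an FCC lattice, atoms touch along the face diagonal, so √2·a = 4r.
r = √2·a/4 = 1.4142 × 558 / 4 = 197 pm.

197 pm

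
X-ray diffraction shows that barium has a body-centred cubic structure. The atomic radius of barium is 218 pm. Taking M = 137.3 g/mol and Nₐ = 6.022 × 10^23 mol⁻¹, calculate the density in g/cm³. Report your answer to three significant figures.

3.57 g/cm³

In a BCC lattice, atoms touch along the body diagonal, so √3·a = 4r, giving a = 503.4 pm = 5.034 × 10^-8 cm.
With Z = 2, ρ = Z·M/(N_A·a³) = 2 × 137.3 / (6.022 × 10²³ × 1.276 × 10^-22) = 3.573 g/cm³.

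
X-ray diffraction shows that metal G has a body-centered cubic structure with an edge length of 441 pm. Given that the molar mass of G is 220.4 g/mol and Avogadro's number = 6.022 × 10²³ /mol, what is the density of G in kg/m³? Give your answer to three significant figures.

A BCC unit cell contains Z = 2 atoms.
Cell volume: a³ = (441 pm)³ = (4.410 × 10^-8 cm)³ = 8.577 × 10^-23 cm³.
ρ = Z·M/(N_A·a³) = 2 × 220.4 / (6.022 × 10²³ × 8.577 × 10^-23) = 8.535 g/cm³ = 8530 kg/m³.

8530 kg/m³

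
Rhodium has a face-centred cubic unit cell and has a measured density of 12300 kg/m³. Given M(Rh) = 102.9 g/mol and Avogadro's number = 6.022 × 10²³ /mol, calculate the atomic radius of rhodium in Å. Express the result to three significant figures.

For an FCC cell (Z = 4), a³ = Z·M/(N_A·ρ) = 4 × 102.9 / (6.022 × 10²³ × 12.30) = 5.557 × 10^-23 cm³, so a = 3.816 × 10^-8 cm = 3.816 Å.
Atoms touch along the face diagonal, so √2·a = 4r, so r = 0.3536 × a = 1.35 Å.

1.35 Å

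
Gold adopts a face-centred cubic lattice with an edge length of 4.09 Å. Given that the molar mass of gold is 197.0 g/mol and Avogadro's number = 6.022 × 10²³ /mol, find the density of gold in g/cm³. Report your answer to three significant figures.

An FCC unit cell contains Z = 4 atoms.
Cell volume: a³ = (4.09 Å)³ = (4.090 × 10^-8 cm)³ = 6.842 × 10^-23 cm³.
ρ = Z·M/(N_A·a³) = 4 × 197.0 / (6.022 × 10²³ × 6.842 × 10^-23) = 19.13 g/cm³.

19.1 g/cm³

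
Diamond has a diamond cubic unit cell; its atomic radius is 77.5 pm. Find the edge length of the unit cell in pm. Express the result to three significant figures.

In a diamond cubic lattice, nearest neighbors lie along the body diagonal with √3·a = 8r.
a = 8r/√3 = 8 × 77.5 / 1.7321 = 358 pm.

358 pm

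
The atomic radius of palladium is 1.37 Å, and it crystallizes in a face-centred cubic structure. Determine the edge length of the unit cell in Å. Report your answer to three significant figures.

In an FCC lattice, atoms touch along the face diagonal, so √2·a = 4r.
a = 4r/√2 = 4 × 1.37 / 1.4142 = 3.87 Å.

3.87 Å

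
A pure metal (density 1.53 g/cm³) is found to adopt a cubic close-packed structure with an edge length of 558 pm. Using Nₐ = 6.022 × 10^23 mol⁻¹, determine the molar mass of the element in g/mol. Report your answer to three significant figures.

An FCC cell has Z = 4 atoms; a = 5.580 × 10^-8 cm.
M = ρ·N_A·a³/Z = 1.53 × 6.022 × 10²³ × 1.737 × 10^-22 / 4 = 40.0 g/mol.

40.0 g/mol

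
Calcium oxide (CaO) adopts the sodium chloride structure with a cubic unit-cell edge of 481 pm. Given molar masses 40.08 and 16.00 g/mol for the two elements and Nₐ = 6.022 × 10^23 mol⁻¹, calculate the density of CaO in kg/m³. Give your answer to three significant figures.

3350 kg/m³

The sodium chloride structure contains Z = 4 formula units per cell; M(CaO) = 40.08 + 16.00 = 56.08 g/mol.
a³ = (4.810 × 10^-8 cm)³ = 1.113 × 10^-22 cm³.
ρ = 4 × 56.08 / (6.022 × 10²³ × 1.113 × 10^-22) = 3.347 g/cm³ = 3350 kg/m³.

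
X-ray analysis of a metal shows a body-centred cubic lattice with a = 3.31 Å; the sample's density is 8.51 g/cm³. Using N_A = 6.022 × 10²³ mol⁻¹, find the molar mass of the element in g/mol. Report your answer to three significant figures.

92.9 g/mol

A BCC cell has Z = 2 atoms; a = 3.310 × 10^-8 cm.
M = ρ·N_A·a³/Z = 8.51 × 6.022 × 10²³ × 3.626 × 10^-23 / 2 = 92.9 g/mol.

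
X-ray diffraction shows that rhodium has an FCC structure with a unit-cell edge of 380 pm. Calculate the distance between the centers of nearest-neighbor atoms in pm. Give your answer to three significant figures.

269 pm

In an FCC structure, atoms touch along the face diagonal, so √2·a = 4r; the nearest-neighbor distance equals 2r = 0.7071·a.
d = 0.7071 × 380 = 269 pm.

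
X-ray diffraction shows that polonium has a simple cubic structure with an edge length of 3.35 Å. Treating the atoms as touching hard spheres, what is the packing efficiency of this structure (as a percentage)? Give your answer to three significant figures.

52.4%

In a simple cubic lattice atoms touch along the cell edge, so a = 2r, so r = 0.5000a = 1.675 Å.
Packing fraction = Z·(4/3)πr³ / a³ = 1 × (4/3)π × (1.675)³ / (3.35)³ = 0.5236 = 52.4%.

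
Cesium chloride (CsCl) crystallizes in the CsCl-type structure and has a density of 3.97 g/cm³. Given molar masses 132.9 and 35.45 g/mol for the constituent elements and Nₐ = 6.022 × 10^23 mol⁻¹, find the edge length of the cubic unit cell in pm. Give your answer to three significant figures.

M(CsCl) = 168.35 g/mol; Z = 1 formula unit per cell.
a³ = Z·M/(N_A·ρ) = 1 × 168.35 / (6.022 × 10²³ × 3.97) = 7.042 × 10^-23 cm³, so a = 4.129 × 10^-8 cm = 413 pm.

413 pm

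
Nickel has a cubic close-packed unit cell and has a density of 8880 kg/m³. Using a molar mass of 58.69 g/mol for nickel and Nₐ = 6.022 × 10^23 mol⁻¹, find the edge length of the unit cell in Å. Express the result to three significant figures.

3.53 Å

With Z = 4 atoms per FCC cell, a³ = Z·M/(N_A·ρ) = 4 × 58.69 / (6.022 × 10²³ × 8.880 g/cm³) = 4.390 × 10^-23 cm³.
a = (4.390 × 10^-23)^(1/3) = 3.528 × 10^-8 cm = 3.53 Å.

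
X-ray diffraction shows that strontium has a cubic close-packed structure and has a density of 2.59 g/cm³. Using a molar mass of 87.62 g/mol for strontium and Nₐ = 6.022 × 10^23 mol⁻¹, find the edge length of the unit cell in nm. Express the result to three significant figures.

With Z = 4 atoms per FCC cell, a³ = Z·M/(N_A·ρ) = 4 × 87.62 / (6.022 × 10²³ × 2.590 g/cm³) = 2.247 × 10^-22 cm³.
a = (2.247 × 10^-22)^(1/3) = 6.080 × 10^-8 cm = 0.608 nm.

0.608 nm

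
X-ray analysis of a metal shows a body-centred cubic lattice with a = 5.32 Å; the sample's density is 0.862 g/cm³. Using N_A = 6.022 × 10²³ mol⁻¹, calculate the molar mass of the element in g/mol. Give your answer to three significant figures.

A BCC cell has Z = 2 atoms; a = 5.320 × 10^-8 cm.
M = ρ·N_A·a³/Z = 0.862 × 6.022 × 10²³ × 1.506 × 10^-22 / 2 = 39.1 g/mol.

39.1 g/mol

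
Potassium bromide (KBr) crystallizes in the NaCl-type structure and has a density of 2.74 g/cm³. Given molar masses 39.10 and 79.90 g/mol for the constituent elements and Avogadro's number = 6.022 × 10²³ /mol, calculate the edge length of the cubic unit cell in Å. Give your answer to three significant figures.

6.61 Å

M(KBr) = 119.0 g/mol; Z = 4 formula units per cell.
a³ = Z·M/(N_A·ρ) = 4 × 119.0 / (6.022 × 10²³ × 2.74) = 2.885 × 10^-22 cm³, so a = 6.608 × 10^-8 cm = 6.61 Å.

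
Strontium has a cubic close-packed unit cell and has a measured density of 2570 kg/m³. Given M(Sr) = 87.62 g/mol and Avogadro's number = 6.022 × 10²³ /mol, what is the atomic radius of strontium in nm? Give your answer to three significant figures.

0.216 nm

For an FCC cell (Z = 4), a³ = Z·M/(N_A·ρ) = 4 × 87.62 / (6.022 × 10²³ × 2.570) = 2.265 × 10^-22 cm³, so a = 6.095 × 10^-8 cm = 0.6095 nm.
Atoms touch along the face diagonal, so √2·a = 4r, so r = 0.3536 × a = 0.216 nm.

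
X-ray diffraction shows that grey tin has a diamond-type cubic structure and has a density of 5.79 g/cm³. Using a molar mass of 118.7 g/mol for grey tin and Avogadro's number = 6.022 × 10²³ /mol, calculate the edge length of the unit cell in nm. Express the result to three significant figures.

0.648 nm

With Z = 8 atoms per diamond cubic cell, a³ = Z·M/(N_A·ρ) = 8 × 118.7 / (6.022 × 10²³ × 5.790 g/cm³) = 2.723 × 10^-22 cm³.
a = (2.723 × 10^-22)^(1/3) = 6.482 × 10^-8 cm = 0.648 nm.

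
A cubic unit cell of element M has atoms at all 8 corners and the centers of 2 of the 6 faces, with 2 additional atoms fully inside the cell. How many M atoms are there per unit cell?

Corner atoms are shared by 8 cells (1/8 each), face atoms by 2 (1/2 each), interior atoms are unshared.
Net atoms = 8 × 1/8 + 2 × 1/2 + 2 = 1 + 1 + 2 = 4.

4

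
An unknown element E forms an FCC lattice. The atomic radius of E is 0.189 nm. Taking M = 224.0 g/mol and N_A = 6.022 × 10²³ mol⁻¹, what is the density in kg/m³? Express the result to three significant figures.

9740 kg/m³

In an FCC lattice, atoms touch along the face diagonal, so √2·a = 4r, giving a = 0.5346 nm = 5.346 × 10^-8 cm.
With Z = 4, ρ = Z·M/(N_A·a³) = 4 × 224.0 / (6.022 × 10²³ × 1.528 × 10^-22) = 9.740 g/cm³ = 9740 kg/m³.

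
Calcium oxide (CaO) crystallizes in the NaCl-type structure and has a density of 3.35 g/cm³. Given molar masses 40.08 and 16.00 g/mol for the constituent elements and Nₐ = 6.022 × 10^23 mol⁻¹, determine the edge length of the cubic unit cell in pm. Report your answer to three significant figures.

M(CaO) = 56.08 g/mol; Z = 4 formula units per cell.
a³ = Z·M/(N_A·ρ) = 4 × 56.08 / (6.022 × 10²³ × 3.35) = 1.112 × 10^-22 cm³, so a = 4.809 × 10^-8 cm = 481 pm.

481 pm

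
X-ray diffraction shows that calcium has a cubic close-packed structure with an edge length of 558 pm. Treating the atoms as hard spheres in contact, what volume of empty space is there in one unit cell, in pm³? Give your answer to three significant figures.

In an FCC lattice atoms touch along the face diagonal, so √2·a = 4r, so r = 0.3536a = 197.3 pm.
V_cell = a³ = 1.737 × 10^8 pm³; V_atoms = 4 × (4/3)πr³ = 1.287 × 10^8 pm³.
Empty space = 1.737 × 10^8 − 1.287 × 10^8 = 4.51 × 10^7 pm³.

4.51 × 10^7 pm³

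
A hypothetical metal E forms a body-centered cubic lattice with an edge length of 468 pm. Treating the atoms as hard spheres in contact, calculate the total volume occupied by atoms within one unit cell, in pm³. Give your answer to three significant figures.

In a BCC lattice atoms touch along the body diagonal, so √3·a = 4r, so r = 0.4330a = 202.6 pm.
V_atoms = Z × (4/3)πr³ = 2 × (4/3)π × (202.6)³ = 6.97 × 10^7 pm³.

6.97 × 10^7 pm³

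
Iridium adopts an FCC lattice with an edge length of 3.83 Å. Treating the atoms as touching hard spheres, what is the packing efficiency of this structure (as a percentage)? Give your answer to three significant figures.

In an FCC lattice atoms touch along the face diagonal, so √2·a = 4r, so r = 0.3536a = 1.354 Å.
Packing fraction = Z·(4/3)πr³ / a³ = 4 × (4/3)π × (1.354)³ / (3.83)³ = 0.7405 = 74.0%.

74.0%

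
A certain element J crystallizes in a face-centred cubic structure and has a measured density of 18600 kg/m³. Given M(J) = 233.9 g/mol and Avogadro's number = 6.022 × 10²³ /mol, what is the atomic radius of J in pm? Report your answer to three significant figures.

For an FCC cell (Z = 4), a³ = Z·M/(N_A·ρ) = 4 × 233.9 / (6.022 × 10²³ × 18.60) = 8.353 × 10^-23 cm³, so a = 4.371 × 10^-8 cm = 437.1 pm.
Atoms touch along the face diagonal, so √2·a = 4r, so r = 0.3536 × a = 155 pm.

155 pm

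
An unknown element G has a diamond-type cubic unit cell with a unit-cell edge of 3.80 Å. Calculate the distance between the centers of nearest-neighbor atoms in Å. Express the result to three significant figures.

In a diamond cubic structure, nearest neighbors lie along the body diagonal with √3·a = 8r; the nearest-neighbor distance equals 2r = 0.4330·a.
d = 0.4330 × 3.80 = 1.65 Å.

1.65 Å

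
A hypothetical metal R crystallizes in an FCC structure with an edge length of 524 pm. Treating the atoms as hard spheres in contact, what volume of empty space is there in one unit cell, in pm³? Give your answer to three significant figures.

In an FCC lattice atoms touch along the face diagonal, so √2·a = 4r, so r = 0.3536a = 185.3 pm.
V_cell = a³ = 1.439 × 10^8 pm³; V_atoms = 4 × (4/3)πr³ = 1.065 × 10^8 pm³.
Empty space = 1.439 × 10^8 − 1.065 × 10^8 = 3.73 × 10^7 pm³.

3.73 × 10^7 pm³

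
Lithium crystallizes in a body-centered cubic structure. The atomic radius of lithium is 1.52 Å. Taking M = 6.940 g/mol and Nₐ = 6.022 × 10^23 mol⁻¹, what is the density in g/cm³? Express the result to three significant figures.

0.533 g/cm³

In a BCC lattice, atoms touch along the body diagonal, so √3·a = 4r, giving a = 3.510 Å = 3.510 × 10^-8 cm.
With Z = 2, ρ = Z·M/(N_A·a³) = 2 × 6.940 / (6.022 × 10²³ × 4.325 × 10^-23) = 0.5329 g/cm³.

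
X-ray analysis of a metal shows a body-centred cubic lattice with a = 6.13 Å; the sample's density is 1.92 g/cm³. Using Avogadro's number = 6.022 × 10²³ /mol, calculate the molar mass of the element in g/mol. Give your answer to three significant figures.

133 g/mol

A BCC cell has Z = 2 atoms; a = 6.130 × 10^-8 cm.
M = ρ·N_A·a³/Z = 1.92 × 6.022 × 10²³ × 2.303 × 10^-22 / 2 = 133 g/mol.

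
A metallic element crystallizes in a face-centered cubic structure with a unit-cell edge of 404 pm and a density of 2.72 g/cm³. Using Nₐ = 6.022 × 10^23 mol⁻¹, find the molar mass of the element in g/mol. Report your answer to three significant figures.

27.0 g/mol

An FCC cell has Z = 4 atoms; a = 4.040 × 10^-8 cm.
M = ρ·N_A·a³/Z = 2.72 × 6.022 × 10²³ × 6.594 × 10^-23 / 4 = 27.0 g/mol.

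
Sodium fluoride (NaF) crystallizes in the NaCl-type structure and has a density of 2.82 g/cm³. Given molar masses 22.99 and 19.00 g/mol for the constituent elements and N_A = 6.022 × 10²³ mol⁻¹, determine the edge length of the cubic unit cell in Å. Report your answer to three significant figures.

M(NaF) = 41.99 g/mol; Z = 4 formula units per cell.
a³ = Z·M/(N_A·ρ) = 4 × 41.99 / (6.022 × 10²³ × 2.82) = 9.890 × 10^-23 cm³, so a = 4.625 × 10^-8 cm = 4.62 Å.

4.62 Å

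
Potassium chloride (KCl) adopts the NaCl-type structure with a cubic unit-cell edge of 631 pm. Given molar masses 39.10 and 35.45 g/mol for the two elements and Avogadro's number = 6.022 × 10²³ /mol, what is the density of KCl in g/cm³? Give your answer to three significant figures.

The NaCl-type structure contains Z = 4 formula units per cell; M(KCl) = 39.10 + 35.45 = 74.55 g/mol.
a³ = (6.310 × 10^-8 cm)³ = 2.512 × 10^-22 cm³.
ρ = 4 × 74.55 / (6.022 × 10²³ × 2.512 × 10^-22) = 1.971 g/cm³.

1.97 g/cm³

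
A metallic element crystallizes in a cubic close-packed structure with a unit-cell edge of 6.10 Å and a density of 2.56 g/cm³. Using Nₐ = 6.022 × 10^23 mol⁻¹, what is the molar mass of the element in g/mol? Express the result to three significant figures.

87.5 g/mol

An FCC cell has Z = 4 atoms; a = 6.100 × 10^-8 cm.
M = ρ·N_A·a³/Z = 2.56 × 6.022 × 10²³ × 2.270 × 10^-22 / 4 = 87.5 g/mol.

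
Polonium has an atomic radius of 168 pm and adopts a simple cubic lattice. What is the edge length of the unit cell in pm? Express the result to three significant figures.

In a simple cubic lattice, atoms touch along the cell edge, so a = 2r.
a = 2r = 2 × 168 = 336 pm.

336 pm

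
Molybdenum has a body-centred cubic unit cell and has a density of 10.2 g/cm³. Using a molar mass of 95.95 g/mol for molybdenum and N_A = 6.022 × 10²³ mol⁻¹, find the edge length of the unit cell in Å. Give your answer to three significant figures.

With Z = 2 atoms per BCC cell, a³ = Z·M/(N_A·ρ) = 2 × 95.95 / (6.022 × 10²³ × 10.20 g/cm³) = 3.124 × 10^-23 cm³.
a = (3.124 × 10^-23)^(1/3) = 3.150 × 10^-8 cm = 3.15 Å.

3.15 Å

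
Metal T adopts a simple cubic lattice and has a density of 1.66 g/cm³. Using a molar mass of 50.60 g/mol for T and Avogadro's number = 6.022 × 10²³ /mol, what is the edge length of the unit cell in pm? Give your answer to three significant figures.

With Z = 1 atom per simple cubic cell, a³ = Z·M/(N_A·ρ) = 1 × 50.60 / (6.022 × 10²³ × 1.660 g/cm³) = 5.062 × 10^-23 cm³.
a = (5.062 × 10^-23)^(1/3) = 3.699 × 10^-8 cm = 370 pm.

370 pm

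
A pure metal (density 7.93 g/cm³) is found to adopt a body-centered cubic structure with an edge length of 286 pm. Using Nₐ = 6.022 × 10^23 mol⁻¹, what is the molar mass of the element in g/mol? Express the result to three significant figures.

55.9 g/mol

A BCC cell has Z = 2 atoms; a = 2.860 × 10^-8 cm.
M = ρ·N_A·a³/Z = 7.93 × 6.022 × 10²³ × 2.339 × 10^-23 / 2 = 55.9 g/mol.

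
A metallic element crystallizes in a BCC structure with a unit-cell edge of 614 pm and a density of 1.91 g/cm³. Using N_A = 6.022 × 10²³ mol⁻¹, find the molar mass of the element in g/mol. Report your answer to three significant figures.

A BCC cell has Z = 2 atoms; a = 6.140 × 10^-8 cm.
M = ρ·N_A·a³/Z = 1.91 × 6.022 × 10²³ × 2.315 × 10^-22 / 2 = 133 g/mol.

133 g/mol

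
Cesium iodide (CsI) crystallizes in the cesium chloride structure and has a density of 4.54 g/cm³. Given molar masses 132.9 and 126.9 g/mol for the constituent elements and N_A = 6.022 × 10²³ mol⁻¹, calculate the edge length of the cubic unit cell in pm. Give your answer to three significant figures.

456 pm

M(CsI) = 259.8 g/mol; Z = 1 formula unit per cell.
a³ = Z·M/(N_A·ρ) = 1 × 259.8 / (6.022 × 10²³ × 4.54) = 9.503 × 10^-23 cm³, so a = 4.563 × 10^-8 cm = 456 pm.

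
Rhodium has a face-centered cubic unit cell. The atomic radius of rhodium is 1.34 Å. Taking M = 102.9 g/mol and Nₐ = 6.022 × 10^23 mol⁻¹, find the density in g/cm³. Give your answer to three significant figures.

In an FCC lattice, atoms touch along the face diagonal, so √2·a = 4r, giving a = 3.790 Å = 3.790 × 10^-8 cm.
With Z = 4, ρ = Z·M/(N_A·a³) = 4 × 102.9 / (6.022 × 10²³ × 5.444 × 10^-23) = 12.55 g/cm³.

12.6 g/cm³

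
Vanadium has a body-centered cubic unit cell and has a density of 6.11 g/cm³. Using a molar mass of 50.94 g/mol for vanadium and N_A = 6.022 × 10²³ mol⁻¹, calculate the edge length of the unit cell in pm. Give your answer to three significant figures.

With Z = 2 atoms per BCC cell, a³ = Z·M/(N_A·ρ) = 2 × 50.94 / (6.022 × 10²³ × 6.110 g/cm³) = 2.769 × 10^-23 cm³.
a = (2.769 × 10^-23)^(1/3) = 3.025 × 10^-8 cm = 303 pm.

303 pm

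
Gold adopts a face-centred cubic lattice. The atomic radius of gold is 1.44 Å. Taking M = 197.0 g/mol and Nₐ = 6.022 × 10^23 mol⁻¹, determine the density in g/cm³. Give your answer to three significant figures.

In an FCC lattice, atoms touch along the face diagonal, so √2·a = 4r, giving a = 4.073 Å = 4.073 × 10^-8 cm.
With Z = 4, ρ = Z·M/(N_A·a³) = 4 × 197.0 / (6.022 × 10²³ × 6.757 × 10^-23) = 19.37 g/cm³.

19.4 g/cm³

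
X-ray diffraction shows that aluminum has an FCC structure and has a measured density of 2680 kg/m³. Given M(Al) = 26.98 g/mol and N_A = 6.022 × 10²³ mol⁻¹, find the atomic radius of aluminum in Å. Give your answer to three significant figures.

For an FCC cell (Z = 4), a³ = Z·M/(N_A·ρ) = 4 × 26.98 / (6.022 × 10²³ × 2.680) = 6.687 × 10^-23 cm³, so a = 4.059 × 10^-8 cm = 4.059 Å.
Atoms touch along the face diagonal, so √2·a = 4r, so r = 0.3536 × a = 1.44 Å.

1.44 Å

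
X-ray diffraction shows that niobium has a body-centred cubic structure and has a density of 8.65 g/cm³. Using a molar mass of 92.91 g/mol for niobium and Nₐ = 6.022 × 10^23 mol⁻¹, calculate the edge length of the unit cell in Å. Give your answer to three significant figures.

With Z = 2 atoms per BCC cell, a³ = Z·M/(N_A·ρ) = 2 × 92.91 / (6.022 × 10²³ × 8.650 g/cm³) = 3.567 × 10^-23 cm³.
a = (3.567 × 10^-23)^(1/3) = 3.292 × 10^-8 cm = 3.29 Å.

3.29 Å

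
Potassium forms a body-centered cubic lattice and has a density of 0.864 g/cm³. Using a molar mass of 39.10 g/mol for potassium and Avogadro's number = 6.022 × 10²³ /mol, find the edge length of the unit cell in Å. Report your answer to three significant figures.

5.32 Å

With Z = 2 atoms per BCC cell, a³ = Z·M/(N_A·ρ) = 2 × 39.10 / (6.022 × 10²³ × 0.8640 g/cm³) = 1.503 × 10^-22 cm³.
a = (1.503 × 10^-22)^(1/3) = 5.317 × 10^-8 cm = 5.32 Å.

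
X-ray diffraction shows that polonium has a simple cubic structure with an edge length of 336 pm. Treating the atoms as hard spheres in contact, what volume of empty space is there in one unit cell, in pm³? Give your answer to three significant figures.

In a simple cubic lattice atoms touch along the cell edge, so a = 2r, so r = 0.5000a = 168.0 pm.
V_cell = a³ = 3.793 × 10^7 pm³; V_atoms = 1 × (4/3)πr³ = 1.986 × 10^7 pm³.
Empty space = 3.793 × 10^7 − 1.986 × 10^7 = 1.81 × 10^7 pm³.

1.81 × 10^7 pm³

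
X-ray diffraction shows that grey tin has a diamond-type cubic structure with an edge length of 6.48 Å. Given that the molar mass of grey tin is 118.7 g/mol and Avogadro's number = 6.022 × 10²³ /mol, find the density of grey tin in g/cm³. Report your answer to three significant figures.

A diamond cubic unit cell contains Z = 8 atoms.
Cell volume: a³ = (6.48 Å)³ = (6.480 × 10^-8 cm)³ = 2.721 × 10^-22 cm³.
ρ = Z·M/(N_A·a³) = 8 × 118.7 / (6.022 × 10²³ × 2.721 × 10^-22) = 5.795 g/cm³.

5.80 g/cm³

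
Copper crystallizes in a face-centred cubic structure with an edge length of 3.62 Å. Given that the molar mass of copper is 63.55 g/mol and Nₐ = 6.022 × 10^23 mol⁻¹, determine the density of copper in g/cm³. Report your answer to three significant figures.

8.90 g/cm³

An FCC unit cell contains Z = 4 atoms.
Cell volume: a³ = (3.62 Å)³ = (3.620 × 10^-8 cm)³ = 4.744 × 10^-23 cm³.
ρ = Z·M/(N_A·a³) = 4 × 63.55 / (6.022 × 10²³ × 4.744 × 10^-23) = 8.898 g/cm³.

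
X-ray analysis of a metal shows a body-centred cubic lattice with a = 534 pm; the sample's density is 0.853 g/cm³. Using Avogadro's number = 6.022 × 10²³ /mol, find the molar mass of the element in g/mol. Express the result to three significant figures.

A BCC cell has Z = 2 atoms; a = 5.340 × 10^-8 cm.
M = ρ·N_A·a³/Z = 0.853 × 6.022 × 10²³ × 1.523 × 10^-22 / 2 = 39.1 g/mol.

39.1 g/mol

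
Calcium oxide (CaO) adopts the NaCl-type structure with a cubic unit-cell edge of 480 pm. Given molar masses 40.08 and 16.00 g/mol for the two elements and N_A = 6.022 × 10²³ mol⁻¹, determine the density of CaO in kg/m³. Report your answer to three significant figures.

The NaCl-type structure contains Z = 4 formula units per cell; M(CaO) = 40.08 + 16.00 = 56.08 g/mol.
a³ = (4.800 × 10^-8 cm)³ = 1.106 × 10^-22 cm³.
ρ = 4 × 56.08 / (6.022 × 10²³ × 1.106 × 10^-22) = 3.368 g/cm³ = 3370 kg/m³.

3370 kg/m³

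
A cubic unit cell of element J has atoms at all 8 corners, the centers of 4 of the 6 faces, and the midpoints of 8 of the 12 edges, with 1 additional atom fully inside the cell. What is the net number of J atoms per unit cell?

Corner atoms are shared by 8 cells (1/8 each), face atoms by 2 (1/2 each), edge atoms by 4 (1/4 each), interior atoms are unshared.
Net atoms = 8 × 1/8 + 4 × 1/2 + 8 × 1/4 + 1 = 1 + 2 + 2 + 1 = 6.

6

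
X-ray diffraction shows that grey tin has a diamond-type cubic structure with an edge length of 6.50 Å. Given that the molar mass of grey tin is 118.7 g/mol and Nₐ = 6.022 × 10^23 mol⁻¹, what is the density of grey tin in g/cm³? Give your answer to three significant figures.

5.74 g/cm³

A diamond cubic unit cell contains Z = 8 atoms.
Cell volume: a³ = (6.50 Å)³ = (6.500 × 10^-8 cm)³ = 2.746 × 10^-22 cm³.
ρ = Z·M/(N_A·a³) = 8 × 118.7 / (6.022 × 10²³ × 2.746 × 10^-22) = 5.742 g/cm³.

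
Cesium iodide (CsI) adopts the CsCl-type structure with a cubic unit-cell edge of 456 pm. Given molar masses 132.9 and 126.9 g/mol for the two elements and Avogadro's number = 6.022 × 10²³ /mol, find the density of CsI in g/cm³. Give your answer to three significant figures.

The CsCl-type structure contains Z = 1 formula unit per cell; M(CsI) = 132.9 + 126.9 = 259.8 g/mol.
a³ = (4.560 × 10^-8 cm)³ = 9.482 × 10^-23 cm³.
ρ = 1 × 259.8 / (6.022 × 10²³ × 9.482 × 10^-23) = 4.550 g/cm³.

4.55 g/cm³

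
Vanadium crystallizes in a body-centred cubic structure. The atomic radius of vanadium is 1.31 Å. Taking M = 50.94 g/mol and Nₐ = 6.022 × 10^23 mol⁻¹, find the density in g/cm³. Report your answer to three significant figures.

6.11 g/cm³

In a BCC lattice, atoms touch along the body diagonal, so √3·a = 4r, giving a = 3.025 Å = 3.025 × 10^-8 cm.
With Z = 2, ρ = Z·M/(N_A·a³) = 2 × 50.94 / (6.022 × 10²³ × 2.769 × 10^-23) = 6.110 g/cm³.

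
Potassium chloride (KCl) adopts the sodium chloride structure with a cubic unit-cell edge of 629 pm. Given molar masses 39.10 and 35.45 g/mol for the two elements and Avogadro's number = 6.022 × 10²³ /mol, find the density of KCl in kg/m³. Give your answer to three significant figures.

The sodium chloride structure contains Z = 4 formula units per cell; M(KCl) = 39.10 + 35.45 = 74.55 g/mol.
a³ = (6.290 × 10^-8 cm)³ = 2.489 × 10^-22 cm³.
ρ = 4 × 74.55 / (6.022 × 10²³ × 2.489 × 10^-22) = 1.990 g/cm³ = 1990 kg/m³.

1990 kg/m³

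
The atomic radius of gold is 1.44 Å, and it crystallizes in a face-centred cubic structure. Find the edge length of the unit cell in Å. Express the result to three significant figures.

4.07 Å

In an FCC lattice, atoms touch along the face diagonal, so √2·a = 4r.
a = 4r/√2 = 4 × 1.44 / 1.4142 = 4.07 Å.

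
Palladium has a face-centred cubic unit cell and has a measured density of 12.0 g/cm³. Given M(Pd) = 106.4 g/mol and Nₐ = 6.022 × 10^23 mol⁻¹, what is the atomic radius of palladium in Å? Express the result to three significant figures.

1.38 Å

For an FCC cell (Z = 4), a³ = Z·M/(N_A·ρ) = 4 × 106.4 / (6.022 × 10²³ × 12.00) = 5.890 × 10^-23 cm³, so a = 3.891 × 10^-8 cm = 3.891 Å.
Atoms touch along the face diagonal, so √2·a = 4r, so r = 0.3536 × a = 1.38 Å.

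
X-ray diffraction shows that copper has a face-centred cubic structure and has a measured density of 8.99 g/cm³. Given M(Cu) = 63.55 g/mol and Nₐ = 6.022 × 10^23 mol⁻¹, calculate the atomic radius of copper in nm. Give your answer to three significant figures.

0.128 nm

For an FCC cell (Z = 4), a³ = Z·M/(N_A·ρ) = 4 × 63.55 / (6.022 × 10²³ × 8.990) = 4.695 × 10^-23 cm³, so a = 3.608 × 10^-8 cm = 0.3608 nm.
Atoms touch along the face diagonal, so √2·a = 4r, so r = 0.3536 × a = 0.128 nm.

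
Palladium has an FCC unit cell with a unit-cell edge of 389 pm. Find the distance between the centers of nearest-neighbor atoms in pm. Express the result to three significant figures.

In an FCC structure, atoms touch along the face diagonal, so √2·a = 4r; the nearest-neighbor distance equals 2r = 0.7071·a.
d = 0.7071 × 389 = 275 pm.

275 pm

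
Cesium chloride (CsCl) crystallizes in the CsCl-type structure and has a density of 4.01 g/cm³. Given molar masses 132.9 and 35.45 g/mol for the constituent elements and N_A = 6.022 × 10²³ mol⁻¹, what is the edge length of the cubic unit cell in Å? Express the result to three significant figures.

4.12 Å

M(CsCl) = 168.35 g/mol; Z = 1 formula unit per cell.
a³ = Z·M/(N_A·ρ) = 1 × 168.35 / (6.022 × 10²³ × 4.01) = 6.972 × 10^-23 cm³, so a = 4.116 × 10^-8 cm = 4.12 Å.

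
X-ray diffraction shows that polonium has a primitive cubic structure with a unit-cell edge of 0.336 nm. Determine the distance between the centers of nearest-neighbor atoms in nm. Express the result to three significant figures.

In a simple cubic structure, atoms touch along the cell edge, so a = 2r; the nearest-neighbor distance equals 2r = 1.000·a.
d = 1.000 × 0.336 = 0.336 nm.

0.336 nm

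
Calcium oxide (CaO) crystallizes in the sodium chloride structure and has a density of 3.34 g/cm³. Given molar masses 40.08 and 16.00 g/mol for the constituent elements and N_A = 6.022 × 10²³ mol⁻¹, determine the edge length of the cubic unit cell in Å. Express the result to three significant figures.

4.81 Å

M(CaO) = 56.08 g/mol; Z = 4 formula units per cell.
a³ = Z·M/(N_A·ρ) = 4 × 56.08 / (6.022 × 10²³ × 3.34) = 1.115 × 10^-22 cm³, so a = 4.813 × 10^-8 cm = 4.81 Å.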